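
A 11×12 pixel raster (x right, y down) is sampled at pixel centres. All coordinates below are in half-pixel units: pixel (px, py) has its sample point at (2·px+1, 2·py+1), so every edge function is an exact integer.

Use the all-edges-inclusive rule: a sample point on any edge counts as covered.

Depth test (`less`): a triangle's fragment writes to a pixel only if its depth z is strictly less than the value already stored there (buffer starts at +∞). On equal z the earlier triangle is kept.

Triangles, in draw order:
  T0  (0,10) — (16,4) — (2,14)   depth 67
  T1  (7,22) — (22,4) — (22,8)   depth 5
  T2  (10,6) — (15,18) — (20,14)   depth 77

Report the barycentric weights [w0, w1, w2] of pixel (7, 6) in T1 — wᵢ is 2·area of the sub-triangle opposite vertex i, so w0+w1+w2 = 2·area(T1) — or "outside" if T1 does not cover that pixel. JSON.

T0:
  2·area = 76
  edge (0, 10)→(16, 4): d=(16,-6) inclusive
  edge (16, 4)→(2, 14): d=(-14,10) inclusive
  edge (2, 14)→(0, 10): d=(-2,-4) inclusive
    (4,3)@(9, 7): e=[6,28,42] → █
    (5,3)@(11, 7): e=[18,8,50] → █
    (6,3)@(13, 7): e=[30,-12,58] → ·
    (1,4)@(3, 9): e=[2,60,14] → █
    (2,4)@(5, 9): e=[14,40,22] → █
    (3,4)@(7, 9): e=[26,20,30] → █
    (4,4)@(9, 9): e=[38,0,38] → █  [on edge]
    (5,4)@(11, 9): e=[50,-20,46] → ·
    (0,5)@(1, 11): e=[22,52,2] → █
    (3,5)@(7, 11): e=[58,-8,26] → ·
    (4,5)@(9, 11): e=[70,-28,34] → ·
    (0,6)@(1, 13): e=[54,24,-2] → ·
  covered (10 px):
    · · · · · · · · · · ·
    · · · · · · · · · · ·
    · · · · · · · · · · ·
    · · · · █ █ · · · · ·
    · █ █ █ █ · · · · · ·
    █ █ █ · · · · · · · ·
    · █ · · · · · · · · ·
    · · · · · · · · · · ·
    · · · · · · · · · · ·
    · · · · · · · · · · ·
    · · · · · · · · · · ·
    · · · · · · · · · · ·
T1:
  2·area = 60
  edge (7, 22)→(22, 4): d=(15,-18) inclusive
  edge (22, 4)→(22, 8): d=(0,4) inclusive
  edge (22, 8)→(7, 22): d=(-15,14) inclusive
    (10,3)@(21, 7): e=[27,4,29] → █
    (9,4)@(19, 9): e=[21,12,27] → █
    (10,4)@(21, 9): e=[57,4,-1] → ·
    (8,5)@(17, 11): e=[15,20,25] → █
    (9,5)@(19, 11): e=[51,12,-3] → ·
    (7,6)@(15, 13): e=[9,28,23] → █
    (8,6)@(17, 13): e=[45,20,-5] → ·
    (6,7)@(13, 15): e=[3,36,21] → █
    (7,7)@(15, 15): e=[39,28,-7] → ·
    (6,8)@(13, 17): e=[33,36,-9] → ·
  covered (5 px):
    · · · · · · · · · · ·
    · · · · · · · · · · ·
    · · · · · · · · · · ·
    · · · · · · · · · · █
    · · · · · · · · · █ ·
    · · · · · · · · █ · ·
    · · · · · · · █ · · ·
    · · · · · · █ · · · ·
    · · · · · · · · · · ·
    · · · · · · · · · · ·
    · · · · · · · · · · ·
    · · · · · · · · · · ·
T2:
  2·area = 80  (B↔C swapped to make it positive)
  edge (10, 6)→(20, 14): d=(10,8) inclusive
  edge (20, 14)→(15, 18): d=(-5,4) inclusive
  edge (15, 18)→(10, 6): d=(-5,-12) inclusive
    (5,3)@(11, 7): e=[2,71,7] → █
    (6,3)@(13, 7): e=[-14,63,31] → ·
    (5,4)@(11, 9): e=[22,61,-3] → ·
    (6,4)@(13, 9): e=[6,53,21] → █
    (7,4)@(15, 9): e=[-10,45,45] → ·
    (6,5)@(13, 11): e=[26,43,11] → █
    (7,5)@(15, 11): e=[10,35,35] → █
    (8,5)@(17, 11): e=[-6,27,59] → ·
    (6,6)@(13, 13): e=[46,33,1] → █
    (8,6)@(17, 13): e=[14,17,49] → █
    (9,6)@(19, 13): e=[-2,9,73] → ·
    (6,7)@(13, 15): e=[66,23,-9] → ·
  covered (10 px):
    · · · · · · · · · · ·
    · · · · · · · · · · ·
    · · · · · · · · · · ·
    · · · · · █ · · · · ·
    · · · · · · █ · · · ·
    · · · · · · █ █ · · ·
    · · · · · · █ █ █ · ·
    · · · · · · · █ █ · ·
    · · · · · · · █ · · ·
    · · · · · · · · · · ·
    · · · · · · · · · · ·
    · · · · · · · · · · ·

Result: [28,23,9]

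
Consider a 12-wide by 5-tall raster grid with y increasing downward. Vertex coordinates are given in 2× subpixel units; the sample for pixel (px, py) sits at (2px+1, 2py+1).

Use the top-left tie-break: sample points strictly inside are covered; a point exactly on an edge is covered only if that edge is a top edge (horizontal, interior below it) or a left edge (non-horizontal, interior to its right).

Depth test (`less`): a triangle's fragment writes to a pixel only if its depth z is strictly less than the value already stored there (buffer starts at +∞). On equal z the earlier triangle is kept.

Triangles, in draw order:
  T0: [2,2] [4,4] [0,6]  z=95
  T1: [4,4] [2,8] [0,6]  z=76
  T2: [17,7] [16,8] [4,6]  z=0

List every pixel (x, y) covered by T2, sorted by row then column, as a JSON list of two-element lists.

T0:
  2·area = 12
  edge (2, 2)→(4, 4): d=(2,2) right/bottom  bias=-1
  edge (4, 4)→(0, 6): d=(-4,2) right/bottom  bias=-1
  edge (0, 6)→(2, 2): d=(2,-4) top-left  bias=+0
    (0,0)@(1, 1): e=[0,18,-6] → ·  [on edge]
    (1,1)@(3, 3): e=[0,6,6] → ·  [on edge]
    (0,2)@(1, 5): e=[8,2,2] → █
    (1,2)@(3, 5): e=[4,-2,10] → ·
    (2,2)@(5, 5): e=[0,-6,18] → ·  [on edge]
    (0,3)@(1, 7): e=[12,-6,6] → ·
    (3,3)@(7, 7): e=[0,-18,30] → ·  [on edge]
    (4,4)@(9, 9): e=[0,-30,42] → ·  [on edge]
  covered (1 px):
    · · · · · · · · · · · ·
    · · · · · · · · · · · ·
    █ · · · · · · · · · · ·
    · · · · · · · · · · · ·
    · · · · · · · · · · · ·
T1:
  2·area = 12
  edge (4, 4)→(2, 8): d=(-2,4) right/bottom  bias=-1
  edge (2, 8)→(0, 6): d=(-2,-2) top-left  bias=+0
  edge (0, 6)→(4, 4): d=(4,-2) top-left  bias=+0
    (1,2)@(3, 5): e=[2,8,2] → █
    (2,2)@(5, 5): e=[-6,12,6] → ·
    (0,3)@(1, 7): e=[6,0,6] → █  [on edge]
    (1,3)@(3, 7): e=[-2,4,10] → ·
    (0,4)@(1, 9): e=[2,-4,14] → ·
    (1,4)@(3, 9): e=[-6,0,18] → ·  [on edge]
  covered (2 px):
    · · · · · · · · · · · ·
    · · · · · · · · · · · ·
    · █ · · · · · · · · · ·
    █ · · · · · · · · · · ·
    · · · · · · · · · · · ·
T2:
  2·area = 14
  edge (17, 7)→(16, 8): d=(-1,1) right/bottom  bias=-1
  edge (16, 8)→(4, 6): d=(-12,-2) top-left  bias=+0
  edge (4, 6)→(17, 7): d=(13,1) right/bottom  bias=-1
    (11,0)@(23, 1): e=[0,98,-84] → ·  [on edge]
    (10,1)@(21, 3): e=[0,70,-56] → ·  [on edge]
    (9,2)@(19, 5): e=[0,42,-28] → ·  [on edge]
    (5,3)@(11, 7): e=[6,2,6] → █
    (6,3)@(13, 7): e=[4,6,4] → █
    (7,3)@(15, 7): e=[2,10,2] → █
    (8,3)@(17, 7): e=[0,14,0] → ·  [on edge]
    (5,4)@(11, 9): e=[4,-22,32] → ·
    (6,4)@(13, 9): e=[2,-18,30] → ·
    (7,4)@(15, 9): e=[0,-14,28] → ·  [on edge]
  covered (3 px):
    · · · · · · · · · · · ·
    · · · · · · · · · · · ·
    · · · · · · · · · · · ·
    · · · · · █ █ █ · · · ·
    · · · · · · · · · · · ·

Final: [[5,3],[6,3],[7,3]]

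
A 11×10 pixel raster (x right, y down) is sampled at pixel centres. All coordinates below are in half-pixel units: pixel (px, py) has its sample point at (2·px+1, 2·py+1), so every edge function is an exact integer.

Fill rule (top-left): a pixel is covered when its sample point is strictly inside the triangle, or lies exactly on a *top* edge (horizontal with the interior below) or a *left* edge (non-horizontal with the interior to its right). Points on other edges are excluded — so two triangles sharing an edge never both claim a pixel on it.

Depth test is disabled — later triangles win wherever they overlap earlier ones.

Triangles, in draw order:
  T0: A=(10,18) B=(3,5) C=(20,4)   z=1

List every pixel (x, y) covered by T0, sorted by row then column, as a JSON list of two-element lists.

T0:
  2·area = 228
  edge (10, 18)→(3, 5): d=(-7,-13) top-left  bias=+0
  edge (3, 5)→(20, 4): d=(17,-1) top-left  bias=+0
  edge (20, 4)→(10, 18): d=(-10,14) right/bottom  bias=-1
    (1,2)@(3, 5): e=[0,0,228] → #  [on edge]
    (2,2)@(5, 5): e=[26,2,200] → #
    (3,2)@(7, 5): e=[52,4,172] → #
    (4,2)@(9, 5): e=[78,6,144] → #
    (5,2)@(11, 5): e=[104,8,116] → #
    (6,2)@(13, 5): e=[130,10,88] → #
    (7,2)@(15, 5): e=[156,12,60] → #
    (8,2)@(17, 5): e=[182,14,32] → #
    (9,2)@(19, 5): e=[208,16,4] → #
    (10,2)@(21, 5): e=[234,18,-24] → ·
    (1,3)@(3, 7): e=[-14,34,208] → ·
    (2,3)@(5, 7): e=[12,36,180] → #
    (7,5)@(15, 11): e=[114,114,0] → ·  [on edge]
  covered (30 px):
    · · · · · · · · · · ·
    · · · · · · · · · · ·
    · # # # # # # # # # ·
    · · # # # # # # # · ·
    · · · # # # # # · · ·
    · · · # # # # · · · ·
    · · · · # # # · · · ·
    · · · · # # · · · · ·
    · · · · · · · · · · ·
    · · · · · · · · · · ·

Result: [[1,2],[2,2],[3,2],[4,2],[5,2],[6,2],[7,2],[8,2],[9,2],[2,3],[3,3],[4,3],[5,3],[6,3],[7,3],[8,3],[3,4],[4,4],[5,4],[6,4],[7,4],[3,5],[4,5],[5,5],[6,5],[4,6],[5,6],[6,6],[4,7],[5,7]]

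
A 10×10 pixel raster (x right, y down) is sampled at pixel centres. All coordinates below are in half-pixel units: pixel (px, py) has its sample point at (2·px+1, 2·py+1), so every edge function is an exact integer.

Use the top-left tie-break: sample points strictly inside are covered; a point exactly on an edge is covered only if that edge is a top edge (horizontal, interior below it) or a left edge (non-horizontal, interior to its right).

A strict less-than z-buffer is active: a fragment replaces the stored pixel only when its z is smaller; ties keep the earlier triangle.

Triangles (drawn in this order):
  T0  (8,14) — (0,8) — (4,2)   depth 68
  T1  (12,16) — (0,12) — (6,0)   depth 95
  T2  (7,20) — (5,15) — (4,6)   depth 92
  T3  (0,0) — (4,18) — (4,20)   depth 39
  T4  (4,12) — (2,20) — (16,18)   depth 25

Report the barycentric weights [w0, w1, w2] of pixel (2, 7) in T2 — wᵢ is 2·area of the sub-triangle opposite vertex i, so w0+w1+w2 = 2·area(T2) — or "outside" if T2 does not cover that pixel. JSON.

T0:
  2·area = 72
  edge (8, 14)→(0, 8): d=(-8,-6) top-left  bias=+0
  edge (0, 8)→(4, 2): d=(4,-6) top-left  bias=+0
  edge (4, 2)→(8, 14): d=(4,12) right/bottom  bias=-1
    (1,2)@(3, 5): e=[42,6,24] → X
    (2,2)@(5, 5): e=[54,18,0] → .  [on edge]
    (0,3)@(1, 7): e=[14,2,56] → X
    (2,3)@(5, 7): e=[38,26,8] → X
    (3,3)@(7, 7): e=[50,38,-16] → .
    (0,4)@(1, 9): e=[-2,10,64] → .
    (1,4)@(3, 9): e=[10,22,40] → X
    (3,4)@(7, 9): e=[34,46,-8] → .
    (1,5)@(3, 11): e=[-6,30,48] → .
    (2,5)@(5, 11): e=[6,42,24] → X
    (3,5)@(7, 11): e=[18,54,0] → .  [on edge]
    (2,6)@(5, 13): e=[-10,50,32] → .
    (4,8)@(9, 17): e=[-18,90,0] → .  [on edge]
  covered (8 px):
    . . . . . . . . . .
    . . . . . . . . . .
    . X . . . . . . . .
    X X X . . . . . . .
    . X X . . . . . . .
    . . X . . . . . . .
    . . . X . . . . . .
    . . . . . . . . . .
    . . . . . . . . . .
    . . . . . . . . . .
T1:
  2·area = 168
  edge (12, 16)→(0, 12): d=(-12,-4) top-left  bias=+0
  edge (0, 12)→(6, 0): d=(6,-12) top-left  bias=+0
  edge (6, 0)→(12, 16): d=(6,16) right/bottom  bias=-1
    (2,1)@(5, 3): e=[128,6,34] → X
    (3,1)@(7, 3): e=[136,30,2] → X
    (4,1)@(9, 3): e=[144,54,-30] → .
    (2,2)@(5, 5): e=[104,18,46] → X
    (4,2)@(9, 5): e=[120,66,-18] → .
    (1,3)@(3, 7): e=[72,6,90] → X
    (4,3)@(9, 7): e=[96,78,-6] → .
    (1,4)@(3, 9): e=[48,18,102] → X
    (4,4)@(9, 9): e=[72,90,6] → X
    (5,4)@(11, 9): e=[80,114,-26] → .
    (0,5)@(1, 11): e=[16,6,146] → X
    (5,5)@(11, 11): e=[56,126,-14] → .
    (1,6)@(3, 13): e=[0,42,126] → X  [on edge]
    (4,7)@(9, 15): e=[0,126,42] → X  [on edge]
    (7,8)@(15, 17): e=[0,210,-42] → .  [on edge]
  covered (22 px):
    . . . . . . . . . .
    . . X X . . . . . .
    . . X X . . . . . .
    . X X X . . . . . .
    . X X X X . . . . .
    X X X X X . . . . .
    . X X X X . . . . .
    . . . . X X . . . .
    . . . . . . . . . .
    . . . . . . . . . .
T2:
  2·area = 13
  edge (7, 20)→(5, 15): d=(-2,-5) top-left  bias=+0
  edge (5, 15)→(4, 6): d=(-1,-9) top-left  bias=+0
  edge (4, 6)→(7, 20): d=(3,14) right/bottom  bias=-1
    (0,2)@(1, 5): e=[0,-26,39] → .  [on edge]
    (2,5)@(5, 11): e=[8,4,1] → X
    (3,5)@(7, 11): e=[18,22,-27] → .
    (2,6)@(5, 13): e=[4,2,7] → X
    (3,6)@(7, 13): e=[14,20,-21] → .
    (2,7)@(5, 15): e=[0,0,13] → X  [on edge]
    (3,7)@(7, 15): e=[10,18,-15] → .
    (2,8)@(5, 17): e=[-4,-2,19] → .
  covered (3 px):
    . . . . . . . . . .
    . . . . . . . . . .
    . . . . . . . . . .
    . . . . . . . . . .
    . . . . . . . . . .
    . . X . . . . . . .
    . . X . . . . . . .
    . . X . . . . . . .
    . . . . . . . . . .
    . . . . . . . . . .
T3:
  2·area = 8
  edge (0, 0)→(4, 18): d=(4,18) right/bottom  bias=-1
  edge (4, 18)→(4, 20): d=(0,2) right/bottom  bias=-1
  edge (4, 20)→(0, 0): d=(-4,-20) top-left  bias=+0
    (0,2)@(1, 5): e=[2,6,0] → X  [on edge]
    (1,2)@(3, 5): e=[-34,2,40] → .
    (0,3)@(1, 7): e=[10,6,-8] → .
    (1,7)@(3, 15): e=[6,2,0] → X  [on edge]
    (2,7)@(5, 15): e=[-30,-2,40] → .
    (1,8)@(3, 17): e=[14,2,-8] → .
  covered (2 px):
    . . . . . . . . . .
    . . . . . . . . . .
    X . . . . . . . . .
    . . . . . . . . . .
    . . . . . . . . . .
    . . . . . . . . . .
    . . . . . . . . . .
    . X . . . . . . . .
    . . . . . . . . . .
    . . . . . . . . . .
T4:
  2·area = 108  (B↔C swapped to make it positive)
  edge (4, 12)→(16, 18): d=(12,6) right/bottom  bias=-1
  edge (16, 18)→(2, 20): d=(-14,2) right/bottom  bias=-1
  edge (2, 20)→(4, 12): d=(2,-8) top-left  bias=+0
    (2,6)@(5, 13): e=[6,92,10] → X
    (3,6)@(7, 13): e=[-6,88,26] → .
    (2,7)@(5, 15): e=[30,64,14] → X
    (3,7)@(7, 15): e=[18,60,30] → X
    (4,7)@(9, 15): e=[6,56,46] → X
    (5,7)@(11, 15): e=[-6,52,62] → .
    (1,8)@(3, 17): e=[66,40,2] → X
    (5,8)@(11, 17): e=[18,24,66] → X
    (6,8)@(13, 17): e=[6,20,82] → X
    (7,8)@(15, 17): e=[-6,16,98] → .
    (1,9)@(3, 19): e=[90,12,6] → X
    (4,9)@(9, 19): e=[54,0,54] → .  [on edge]
  covered (13 px):
    . . . . . . . . . .
    . . . . . . . . . .
    . . . . . . . . . .
    . . . . . . . . . .
    . . . . . . . . . .
    . . . . . . . . . .
    . . X . . . . . . .
    . . X X X . . . . .
    . X X X X X X . . .
    . X X X . . . . . .

Result: [0,13,0]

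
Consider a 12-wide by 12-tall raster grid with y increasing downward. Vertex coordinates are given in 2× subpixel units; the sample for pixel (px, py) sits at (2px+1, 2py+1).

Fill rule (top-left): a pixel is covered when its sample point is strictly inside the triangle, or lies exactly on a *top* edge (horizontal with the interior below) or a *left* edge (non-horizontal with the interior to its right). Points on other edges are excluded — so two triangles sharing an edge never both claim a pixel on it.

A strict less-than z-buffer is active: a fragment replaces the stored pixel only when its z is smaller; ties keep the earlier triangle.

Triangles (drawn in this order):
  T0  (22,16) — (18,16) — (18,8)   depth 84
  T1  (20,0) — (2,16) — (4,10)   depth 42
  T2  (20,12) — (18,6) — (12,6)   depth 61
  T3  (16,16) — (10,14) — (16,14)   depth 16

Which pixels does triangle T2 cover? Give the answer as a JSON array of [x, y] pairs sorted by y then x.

T0:
  2·area = 32
  edge (22, 16)→(18, 16): d=(-4,0) right/bottom  bias=-1
  edge (18, 16)→(18, 8): d=(0,-8) top-left  bias=+0
  edge (18, 8)→(22, 16): d=(4,8) right/bottom  bias=-1
    (9,5)@(19, 11): e=[20,8,4] → X
    (10,5)@(21, 11): e=[20,24,-12] → .
    (9,6)@(19, 13): e=[12,8,12] → X
    (10,6)@(21, 13): e=[12,24,-4] → .
    (9,7)@(19, 15): e=[4,8,20] → X
    (10,7)@(21, 15): e=[4,24,4] → X
    (11,7)@(23, 15): e=[4,40,-12] → .
    (9,8)@(19, 17): e=[-4,8,28] → .
    (10,8)@(21, 17): e=[-4,24,12] → .
  covered (4 px):
    . . . . . . . . . . . .
    . . . . . . . . . . . .
    . . . . . . . . . . . .
    . . . . . . . . . . . .
    . . . . . . . . . . . .
    . . . . . . . . . X . .
    . . . . . . . . . X . .
    . . . . . . . . . X X .
    . . . . . . . . . . . .
    . . . . . . . . . . . .
    . . . . . . . . . . . .
    . . . . . . . . . . . .
T1:
  2·area = 76
  edge (20, 0)→(2, 16): d=(-18,16) right/bottom  bias=-1
  edge (2, 16)→(4, 10): d=(2,-6) top-left  bias=+0
  edge (4, 10)→(20, 0): d=(16,-10) top-left  bias=+0
    (3,0)@(7, 1): e=[190,0,-114] → .  [on edge]
    (6,2)@(13, 5): e=[22,44,10] → X
    (7,2)@(15, 5): e=[-10,56,30] → .
    (2,3)@(5, 7): e=[114,0,-38] → .  [on edge]
    (4,3)@(9, 7): e=[50,24,2] → X
    (5,3)@(11, 7): e=[18,36,22] → X
    (6,3)@(13, 7): e=[-14,48,42] → .
    (3,4)@(7, 9): e=[46,16,14] → X
    (5,4)@(11, 9): e=[-18,40,54] → .
    (2,5)@(5, 11): e=[42,8,26] → X
    (4,5)@(9, 11): e=[-22,32,66] → .
    (1,6)@(3, 13): e=[38,0,38] → X  [on edge]
    (0,9)@(1, 19): e=[-38,0,114] → .  [on edge]
  covered (10 px):
    . . . . . . . . . . . .
    . . . . . . . . . . . .
    . . . . . . X . . . . .
    . . . . X X . . . . . .
    . . . X X . . . . . . .
    . . X X . . . . . . . .
    . X X . . . . . . . . .
    . X . . . . . . . . . .
    . . . . . . . . . . . .
    . . . . . . . . . . . .
    . . . . . . . . . . . .
    . . . . . . . . . . . .
T2:
  2·area = 36  (B↔C swapped to make it positive)
  edge (20, 12)→(12, 6): d=(-8,-6) top-left  bias=+0
  edge (12, 6)→(18, 6): d=(6,0) top-left  bias=+0
  edge (18, 6)→(20, 12): d=(2,6) right/bottom  bias=-1
    (8,1)@(17, 3): e=[54,-18,0] → .  [on edge]
    (7,3)@(15, 7): e=[10,6,20] → X
    (8,3)@(17, 7): e=[22,6,8] → X
    (9,3)@(19, 7): e=[34,6,-4] → .
    (7,4)@(15, 9): e=[-6,18,24] → .
    (8,4)@(17, 9): e=[6,18,12] → X
    (9,4)@(19, 9): e=[18,18,0] → .  [on edge]
    (8,5)@(17, 11): e=[-10,30,16] → .
    (9,5)@(19, 11): e=[2,30,4] → X
    (10,5)@(21, 11): e=[14,30,-8] → .
    (9,6)@(19, 13): e=[-14,42,8] → .
    (10,7)@(21, 15): e=[-18,54,0] → .  [on edge]
    (11,10)@(23, 21): e=[-54,90,0] → .  [on edge]
  covered (4 px):
    . . . . . . . . . . . .
    . . . . . . . . . . . .
    . . . . . . . . . . . .
    . . . . . . . X X . . .
    . . . . . . . . X . . .
    . . . . . . . . . X . .
    . . . . . . . . . . . .
    . . . . . . . . . . . .
    . . . . . . . . . . . .
    . . . . . . . . . . . .
    . . . . . . . . . . . .
    . . . . . . . . . . . .
T3:
  2·area = 12
  edge (16, 16)→(10, 14): d=(-6,-2) top-left  bias=+0
  edge (10, 14)→(16, 14): d=(6,0) top-left  bias=+0
  edge (16, 14)→(16, 16): d=(0,2) right/bottom  bias=-1
    (0,5)@(1, 11): e=[0,-18,30] → .  [on edge]
    (3,6)@(7, 13): e=[0,-6,18] → .  [on edge]
    (6,7)@(13, 15): e=[0,6,6] → X  [on edge]
    (7,7)@(15, 15): e=[4,6,2] → X
    (8,7)@(17, 15): e=[8,6,-2] → .
    (6,8)@(13, 17): e=[-12,18,6] → .
    (7,8)@(15, 17): e=[-8,18,2] → .
    (9,8)@(19, 17): e=[0,18,-6] → .  [on edge]
  covered (2 px):
    . . . . . . . . . . . .
    . . . . . . . . . . . .
    . . . . . . . . . . . .
    . . . . . . . . . . . .
    . . . . . . . . . . . .
    . . . . . . . . . . . .
    . . . . . . . . . . . .
    . . . . . . X X . . . .
    . . . . . . . . . . . .
    . . . . . . . . . . . .
    . . . . . . . . . . . .
    . . . . . . . . . . . .

Final: [[7,3],[8,3],[8,4],[9,5]]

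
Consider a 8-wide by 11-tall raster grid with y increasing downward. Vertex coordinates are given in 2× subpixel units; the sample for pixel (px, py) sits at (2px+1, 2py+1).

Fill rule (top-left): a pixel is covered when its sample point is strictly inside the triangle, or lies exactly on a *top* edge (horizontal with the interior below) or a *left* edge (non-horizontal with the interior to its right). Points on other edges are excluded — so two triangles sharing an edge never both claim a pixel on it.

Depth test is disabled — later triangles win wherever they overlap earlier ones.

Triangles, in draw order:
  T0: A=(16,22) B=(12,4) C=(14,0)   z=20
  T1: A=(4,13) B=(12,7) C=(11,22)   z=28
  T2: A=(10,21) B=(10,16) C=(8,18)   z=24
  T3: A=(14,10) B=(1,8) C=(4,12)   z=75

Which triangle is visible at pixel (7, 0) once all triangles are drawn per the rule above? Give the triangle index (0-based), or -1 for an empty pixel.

T0:
  2·area = 52
  edge (16, 22)→(12, 4): d=(-4,-18) top-left  bias=+0
  edge (12, 4)→(14, 0): d=(2,-4) top-left  bias=+0
  edge (14, 0)→(16, 22): d=(2,22) right/bottom  bias=-1
    (6,1)@(13, 3): e=[22,2,28] → X
    (7,1)@(15, 3): e=[58,10,-16] → .
    (6,2)@(13, 5): e=[14,6,32] → X
    (7,2)@(15, 5): e=[50,14,-12] → .
    (6,3)@(13, 7): e=[6,10,36] → X
    (7,3)@(15, 7): e=[42,18,-8] → .
    (6,4)@(13, 9): e=[-2,14,40] → .
    (7,5)@(15, 11): e=[26,26,0] → .  [on edge]
    (7,6)@(15, 13): e=[18,30,4] → X
    (7,7)@(15, 15): e=[10,34,8] → X
    (7,8)@(15, 17): e=[2,38,12] → X
    (7,9)@(15, 19): e=[-6,42,16] → .
  covered (6 px):
    . . . . . . . .
    . . . . . . X .
    . . . . . . X .
    . . . . . . X .
    . . . . . . . .
    . . . . . . . .
    . . . . . . . X
    . . . . . . . X
    . . . . . . . X
    . . . . . . . .
    . . . . . . . .
T1:
  2·area = 114
  edge (4, 13)→(12, 7): d=(8,-6) top-left  bias=+0
  edge (12, 7)→(11, 22): d=(-1,15) right/bottom  bias=-1
  edge (11, 22)→(4, 13): d=(-7,-9) top-left  bias=+0
    (5,4)@(11, 9): e=[10,13,91] → X
    (6,4)@(13, 9): e=[22,-17,109] → .
    (3,5)@(7, 11): e=[2,71,41] → X
    (4,5)@(9, 11): e=[14,41,59] → X
    (6,5)@(13, 11): e=[38,-19,95] → .
    (2,6)@(5, 13): e=[6,99,9] → X
    (6,6)@(13, 13): e=[54,-21,81] → .
    (2,7)@(5, 15): e=[22,97,-5] → .
    (3,7)@(7, 15): e=[34,67,13] → X
    (6,7)@(13, 15): e=[70,-23,67] → .
    (3,8)@(7, 17): e=[50,65,-1] → .
    (4,8)@(9, 17): e=[62,35,17] → X
  covered (16 px):
    . . . . . . . .
    . . . . . . . .
    . . . . . . . .
    . . . . . . . .
    . . . . . X . .
    . . . X X X . .
    . . X X X X . .
    . . . X X X . .
    . . . . X X . .
    . . . . X X . .
    . . . . . X . .
T2:
  2·area = 10  (B↔C swapped to make it positive)
  edge (10, 21)→(8, 18): d=(-2,-3) top-left  bias=+0
  edge (8, 18)→(10, 16): d=(2,-2) top-left  bias=+0
  edge (10, 16)→(10, 21): d=(0,5) right/bottom  bias=-1
    (7,5)@(15, 11): e=[35,0,-25] → .  [on edge]
    (6,6)@(13, 13): e=[25,0,-15] → .  [on edge]
    (5,7)@(11, 15): e=[15,0,-5] → .  [on edge]
    (4,8)@(9, 17): e=[5,0,5] → X  [on edge]
    (5,8)@(11, 17): e=[11,4,-5] → .
    (3,9)@(7, 19): e=[-5,0,15] → .  [on edge]
    (4,9)@(9, 19): e=[1,4,5] → X
    (5,9)@(11, 19): e=[7,8,-5] → .
    (2,10)@(5, 21): e=[-15,0,25] → .  [on edge]
    (4,10)@(9, 21): e=[-3,8,5] → .
  covered (2 px):
    . . . . . . . .
    . . . . . . . .
    . . . . . . . .
    . . . . . . . .
    . . . . . . . .
    . . . . . . . .
    . . . . . . . .
    . . . . . . . .
    . . . . X . . .
    . . . . X . . .
    . . . . . . . .
T3:
  2·area = 46  (B↔C swapped to make it positive)
  edge (14, 10)→(4, 12): d=(-10,2) right/bottom  bias=-1
  edge (4, 12)→(1, 8): d=(-3,-4) top-left  bias=+0
  edge (1, 8)→(14, 10): d=(13,2) right/bottom  bias=-1
    (1,4)@(3, 9): e=[32,5,9] → X
    (2,4)@(5, 9): e=[28,13,5] → X
    (3,4)@(7, 9): e=[24,21,1] → X
    (4,4)@(9, 9): e=[20,29,-3] → .
    (1,5)@(3, 11): e=[12,-1,35] → .
    (2,5)@(5, 11): e=[8,7,31] → X
    (4,5)@(9, 11): e=[0,23,23] → .  [on edge]
    (2,6)@(5, 13): e=[-12,1,57] → .
    (3,6)@(7, 13): e=[-16,9,53] → .
  covered (5 px):
    . . . . . . . .
    . . . . . . . .
    . . . . . . . .
    . . . . . . . .
    . X X X . . . .
    . . X X . . . .
    . . . . . . . .
    . . . . . . . .
    . . . . . . . .
    . . . . . . . .
    . . . . . . . .

Z-buffer (winner per pixel, '.' = empty):
  . . . . . . . .
  . . . . . . 0 .
  . . . . . . 0 .
  . . . . . . 0 .
  . 3 3 3 . 1 . .
  . . 3 3 1 1 . .
  . . 1 1 1 1 . 0
  . . . 1 1 1 . 0
  . . . . 2 1 . 0
  . . . . 2 1 . .
  . . . . . 1 . .

Result: -1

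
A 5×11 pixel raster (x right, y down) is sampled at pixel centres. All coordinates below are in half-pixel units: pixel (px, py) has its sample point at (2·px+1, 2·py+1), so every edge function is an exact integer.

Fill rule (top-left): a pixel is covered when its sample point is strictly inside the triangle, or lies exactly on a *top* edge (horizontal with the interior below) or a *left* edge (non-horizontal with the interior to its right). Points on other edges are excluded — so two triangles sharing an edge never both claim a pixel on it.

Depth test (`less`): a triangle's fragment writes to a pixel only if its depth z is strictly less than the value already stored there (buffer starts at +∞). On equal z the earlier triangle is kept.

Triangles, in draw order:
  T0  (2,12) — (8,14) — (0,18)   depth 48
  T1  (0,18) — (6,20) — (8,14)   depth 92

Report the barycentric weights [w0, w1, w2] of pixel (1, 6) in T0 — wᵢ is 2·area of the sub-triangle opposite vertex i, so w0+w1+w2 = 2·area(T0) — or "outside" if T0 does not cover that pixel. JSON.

T0:
  2·area = 40
  edge (2, 12)→(8, 14): d=(6,2) right/bottom  bias=-1
  edge (8, 14)→(0, 18): d=(-8,4) right/bottom  bias=-1
  edge (0, 18)→(2, 12): d=(2,-6) top-left  bias=+0
    (2,1)@(5, 3): e=[-60,100,0] → ·  [on edge]
    (1,4)@(3, 9): e=[-20,60,0] → ·  [on edge]
    (1,6)@(3, 13): e=[4,28,8] → █
    (2,6)@(5, 13): e=[0,20,20] → ·  [on edge]
    (0,7)@(1, 15): e=[20,20,0] → █  [on edge]
    (2,7)@(5, 15): e=[12,4,24] → █
    (3,7)@(7, 15): e=[8,-4,36] → ·
    (0,8)@(1, 17): e=[32,4,4] → █
    (1,8)@(3, 17): e=[28,-4,16] → ·
    (2,8)@(5, 17): e=[24,-12,28] → ·
    (0,9)@(1, 19): e=[44,-12,8] → ·
  covered (5 px):
    · · · · ·
    · · · · ·
    · · · · ·
    · · · · ·
    · · · · ·
    · · · · ·
    · █ · · ·
    █ █ █ · ·
    █ · · · ·
    · · · · ·
    · · · · ·
T1:
  2·area = 40  (B↔C swapped to make it positive)
  edge (0, 18)→(8, 14): d=(8,-4) top-left  bias=+0
  edge (8, 14)→(6, 20): d=(-2,6) right/bottom  bias=-1
  edge (6, 20)→(0, 18): d=(-6,-2) top-left  bias=+0
    (4,5)@(9, 11): e=[-20,0,60] → ·  [on edge]
    (3,7)@(7, 15): e=[4,4,32] → █
    (4,7)@(9, 15): e=[12,-8,36] → ·
    (1,8)@(3, 17): e=[4,24,12] → █
    (2,8)@(5, 17): e=[12,12,16] → █
    (3,8)@(7, 17): e=[20,0,20] → ·  [on edge]
    (1,9)@(3, 19): e=[20,20,0] → █  [on edge]
    (3,9)@(7, 19): e=[36,-4,8] → ·
    (1,10)@(3, 21): e=[36,16,-12] → ·
    (2,10)@(5, 21): e=[44,4,-8] → ·
    (4,10)@(9, 21): e=[60,-20,0] → ·  [on edge]
  covered (5 px):
    · · · · ·
    · · · · ·
    · · · · ·
    · · · · ·
    · · · · ·
    · · · · ·
    · · · · ·
    · · · █ ·
    · █ █ · ·
    · █ █ · ·
    · · · · ·

Final: [28,8,4]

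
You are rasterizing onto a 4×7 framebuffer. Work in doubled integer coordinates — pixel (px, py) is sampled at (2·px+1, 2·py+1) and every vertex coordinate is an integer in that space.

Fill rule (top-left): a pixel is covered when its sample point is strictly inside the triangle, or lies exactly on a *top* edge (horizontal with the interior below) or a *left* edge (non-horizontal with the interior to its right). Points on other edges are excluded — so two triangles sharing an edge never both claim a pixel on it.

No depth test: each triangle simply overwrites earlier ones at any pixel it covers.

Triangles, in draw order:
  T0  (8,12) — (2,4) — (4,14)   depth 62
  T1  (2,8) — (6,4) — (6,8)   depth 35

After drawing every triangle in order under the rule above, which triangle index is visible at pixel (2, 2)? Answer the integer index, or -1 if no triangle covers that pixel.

T0:
  2·area = 44  (B↔C swapped to make it positive)
  edge (8, 12)→(4, 14): d=(-4,2) right/bottom  bias=-1
  edge (4, 14)→(2, 4): d=(-2,-10) top-left  bias=+0
  edge (2, 4)→(8, 12): d=(6,8) right/bottom  bias=-1
    (1,3)@(3, 7): e=[30,4,10] → #
    (2,3)@(5, 7): e=[26,24,-6] → ·
    (1,4)@(3, 9): e=[22,0,22] → #  [on edge]
    (2,4)@(5, 9): e=[18,20,6] → #
    (3,4)@(7, 9): e=[14,40,-10] → ·
    (1,5)@(3, 11): e=[14,-4,34] → ·
    (2,5)@(5, 11): e=[10,16,18] → #
    (3,5)@(7, 11): e=[6,36,2] → #
    (2,6)@(5, 13): e=[2,12,30] → #
    (3,6)@(7, 13): e=[-2,32,14] → ·
  covered (6 px):
    · · · ·
    · · · ·
    · · · ·
    · # · ·
    · # # ·
    · · # #
    · · # ·
T1:
  2·area = 16
  edge (2, 8)→(6, 4): d=(4,-4) top-left  bias=+0
  edge (6, 4)→(6, 8): d=(0,4) right/bottom  bias=-1
  edge (6, 8)→(2, 8): d=(-4,0) right/bottom  bias=-1
    (3,1)@(7, 3): e=[0,-4,20] → ·  [on edge]
    (2,2)@(5, 5): e=[0,4,12] → #  [on edge]
    (3,2)@(7, 5): e=[8,-4,12] → ·
    (1,3)@(3, 7): e=[0,12,4] → #  [on edge]
    (3,3)@(7, 7): e=[16,-4,4] → ·
    (0,4)@(1, 9): e=[0,20,-4] → ·  [on edge]
    (1,4)@(3, 9): e=[8,12,-4] → ·
    (2,4)@(5, 9): e=[16,4,-4] → ·
  covered (3 px):
    · · · ·
    · · · ·
    · · # ·
    · # # ·
    · · · ·
    · · · ·
    · · · ·

Z-buffer (winner per pixel, '.' = empty):
  . . . .
  . . . .
  . . 1 .
  . 1 1 .
  . 0 0 .
  . . 0 0
  . . 0 .

Answer: 1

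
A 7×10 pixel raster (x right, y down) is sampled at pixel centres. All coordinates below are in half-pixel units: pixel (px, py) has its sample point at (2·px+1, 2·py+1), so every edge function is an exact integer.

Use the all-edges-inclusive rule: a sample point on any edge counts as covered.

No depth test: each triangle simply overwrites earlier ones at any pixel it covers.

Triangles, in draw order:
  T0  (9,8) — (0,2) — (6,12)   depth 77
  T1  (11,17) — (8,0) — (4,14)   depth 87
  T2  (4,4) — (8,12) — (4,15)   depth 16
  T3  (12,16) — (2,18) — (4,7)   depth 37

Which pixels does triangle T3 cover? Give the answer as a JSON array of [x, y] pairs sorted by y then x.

T0:
  2·area = 54  (B↔C swapped to make it positive)
  edge (9, 8)→(6, 12): d=(-3,4) inclusive
  edge (6, 12)→(0, 2): d=(-6,-10) inclusive
  edge (0, 2)→(9, 8): d=(9,6) inclusive
    (0,1)@(1, 3): e=[47,4,3] → X
    (1,1)@(3, 3): e=[39,24,-9] → .
    (0,2)@(1, 5): e=[41,-8,21] → .
    (1,2)@(3, 5): e=[33,12,9] → X
    (2,2)@(5, 5): e=[25,32,-3] → .
    (1,3)@(3, 7): e=[27,0,27] → X  [on edge]
    (2,3)@(5, 7): e=[19,20,15] → X
    (3,3)@(7, 7): e=[11,40,3] → X
    (4,3)@(9, 7): e=[3,60,-9] → .
    (1,4)@(3, 9): e=[21,-12,45] → .
    (2,4)@(5, 9): e=[13,8,33] → X
    (4,4)@(9, 9): e=[-3,48,9] → .
    (4,8)@(9, 17): e=[-27,0,81] → .  [on edge]
  covered (7 px):
    . . . . . . .
    X . . . . . .
    . X . . . . .
    . X X X . . .
    . . X X . . .
    . . . . . . .
    . . . . . . .
    . . . . . . .
    . . . . . . .
    . . . . . . .
T1:
  2·area = 110  (B↔C swapped to make it positive)
  edge (11, 17)→(4, 14): d=(-7,-3) inclusive
  edge (4, 14)→(8, 0): d=(4,-14) inclusive
  edge (8, 0)→(11, 17): d=(3,17) inclusive
    (3,2)@(7, 5): e=[72,6,32] → X
    (4,2)@(9, 5): e=[78,34,-2] → .
    (3,3)@(7, 7): e=[58,14,38] → X
    (4,3)@(9, 7): e=[64,42,4] → X
    (5,3)@(11, 7): e=[70,70,-30] → .
    (3,4)@(7, 9): e=[44,22,44] → X
    (5,4)@(11, 9): e=[56,78,-24] → .
    (2,5)@(5, 11): e=[24,2,84] → X
    (5,5)@(11, 11): e=[42,86,-18] → .
    (2,6)@(5, 13): e=[10,10,90] → X
    (5,6)@(11, 13): e=[28,94,-12] → .
    (2,7)@(5, 15): e=[-4,18,96] → .
    (5,8)@(11, 17): e=[0,110,0] → X  [on edge]
  covered (14 px):
    . . . . . . .
    . . . . . . .
    . . . X . . .
    . . . X X . .
    . . . X X . .
    . . X X X . .
    . . X X X . .
    . . . X X . .
    . . . . . X .
    . . . . . . .
T2:
  2·area = 44
  edge (4, 4)→(8, 12): d=(4,8) inclusive
  edge (8, 12)→(4, 15): d=(-4,3) inclusive
  edge (4, 15)→(4, 4): d=(0,-11) inclusive
    (2,3)@(5, 7): e=[4,29,11] → X
    (3,3)@(7, 7): e=[-12,23,33] → .
    (2,4)@(5, 9): e=[12,21,11] → X
    (3,4)@(7, 9): e=[-4,15,33] → .
    (2,5)@(5, 11): e=[20,13,11] → X
    (3,5)@(7, 11): e=[4,7,33] → X
    (4,5)@(9, 11): e=[-12,1,55] → .
    (2,6)@(5, 13): e=[28,5,11] → X
    (3,6)@(7, 13): e=[12,-1,33] → .
    (2,7)@(5, 15): e=[36,-3,11] → .
  covered (5 px):
    . . . . . . .
    . . . . . . .
    . . . . . . .
    . . X . . . .
    . . X . . . .
    . . X X . . .
    . . X . . . .
    . . . . . . .
    . . . . . . .
    . . . . . . .
T3:
  2·area = 106
  edge (12, 16)→(2, 18): d=(-10,2) inclusive
  edge (2, 18)→(4, 7): d=(2,-11) inclusive
  edge (4, 7)→(12, 16): d=(8,9) inclusive
    (2,4)@(5, 9): e=[84,15,7] → X
    (3,4)@(7, 9): e=[80,37,-11] → .
    (2,5)@(5, 11): e=[64,19,23] → X
    (3,5)@(7, 11): e=[60,41,5] → X
    (4,5)@(9, 11): e=[56,63,-13] → .
    (1,6)@(3, 13): e=[48,1,57] → X
    (4,6)@(9, 13): e=[36,67,3] → X
    (5,6)@(11, 13): e=[32,89,-15] → .
    (1,7)@(3, 15): e=[28,5,73] → X
    (5,7)@(11, 15): e=[12,93,1] → X
    (6,7)@(13, 15): e=[8,115,-17] → .
    (1,8)@(3, 17): e=[8,9,89] → X
    (3,8)@(7, 17): e=[0,53,53] → X  [on edge]
  covered (15 px):
    . . . . . . .
    . . . . . . .
    . . . . . . .
    . . . . . . .
    . . X . . . .
    . . X X . . .
    . X X X X . .
    . X X X X X .
    . X X X . . .
    . . . . . . .

Final: [[2,4],[2,5],[3,5],[1,6],[2,6],[3,6],[4,6],[1,7],[2,7],[3,7],[4,7],[5,7],[1,8],[2,8],[3,8]]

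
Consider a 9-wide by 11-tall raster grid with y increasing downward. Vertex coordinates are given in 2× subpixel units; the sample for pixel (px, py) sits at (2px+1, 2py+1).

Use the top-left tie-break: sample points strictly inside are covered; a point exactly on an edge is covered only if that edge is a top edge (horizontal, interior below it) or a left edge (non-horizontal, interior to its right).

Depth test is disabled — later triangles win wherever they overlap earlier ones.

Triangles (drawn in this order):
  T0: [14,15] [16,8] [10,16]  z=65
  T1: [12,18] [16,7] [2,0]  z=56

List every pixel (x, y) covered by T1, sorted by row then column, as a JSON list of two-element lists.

T0:
  2·area = 26  (B↔C swapped to make it positive)
  edge (14, 15)→(10, 16): d=(-4,1) right/bottom  bias=-1
  edge (10, 16)→(16, 8): d=(6,-8) top-left  bias=+0
  edge (16, 8)→(14, 15): d=(-2,7) right/bottom  bias=-1
    (7,5)@(15, 11): e=[15,10,1] → #
    (8,5)@(17, 11): e=[13,26,-13] → ·
    (6,6)@(13, 13): e=[9,6,11] → #
    (7,6)@(15, 13): e=[7,22,-3] → ·
    (5,7)@(11, 15): e=[3,2,21] → #
    (7,7)@(15, 15): e=[-1,34,-7] → ·
    (5,8)@(11, 17): e=[-5,14,17] → ·
    (6,8)@(13, 17): e=[-7,30,3] → ·
  covered (4 px):
    · · · · · · · · ·
    · · · · · · · · ·
    · · · · · · · · ·
    · · · · · · · · ·
    · · · · · · · · ·
    · · · · · · · # ·
    · · · · · · # · ·
    · · · · · # # · ·
    · · · · · · · · ·
    · · · · · · · · ·
    · · · · · · · · ·
T1:
  2·area = 182  (B↔C swapped to make it positive)
  edge (12, 18)→(2, 0): d=(-10,-18) top-left  bias=+0
  edge (2, 0)→(16, 7): d=(14,7) right/bottom  bias=-1
  edge (16, 7)→(12, 18): d=(-4,11) right/bottom  bias=-1
    (1,0)@(3, 1): e=[8,7,167] → #
    (2,0)@(5, 1): e=[44,-7,145] → ·
    (1,1)@(3, 3): e=[-12,35,159] → ·
    (2,1)@(5, 3): e=[24,21,137] → #
    (3,1)@(7, 3): e=[60,7,115] → #
    (4,1)@(9, 3): e=[96,-7,93] → ·
    (2,2)@(5, 5): e=[4,49,129] → #
    (4,2)@(9, 5): e=[76,21,85] → #
    (5,2)@(11, 5): e=[112,7,63] → #
    (6,2)@(13, 5): e=[148,-7,41] → ·
    (2,3)@(5, 7): e=[-16,77,121] → ·
    (3,3)@(7, 7): e=[20,63,99] → #
    (3,4)@(7, 9): e=[0,91,91] → #  [on edge]
  covered (24 px):
    · # · · · · · · ·
    · · # # · · · · ·
    · · # # # # · · ·
    · · · # # # # # ·
    · · · # # # # # ·
    · · · · # # # · ·
    · · · · · # # · ·
    · · · · · # # · ·
    · · · · · · · · ·
    · · · · · · · · ·
    · · · · · · · · ·

Result: [[1,0],[2,1],[3,1],[2,2],[3,2],[4,2],[5,2],[3,3],[4,3],[5,3],[6,3],[7,3],[3,4],[4,4],[5,4],[6,4],[7,4],[4,5],[5,5],[6,5],[5,6],[6,6],[5,7],[6,7]]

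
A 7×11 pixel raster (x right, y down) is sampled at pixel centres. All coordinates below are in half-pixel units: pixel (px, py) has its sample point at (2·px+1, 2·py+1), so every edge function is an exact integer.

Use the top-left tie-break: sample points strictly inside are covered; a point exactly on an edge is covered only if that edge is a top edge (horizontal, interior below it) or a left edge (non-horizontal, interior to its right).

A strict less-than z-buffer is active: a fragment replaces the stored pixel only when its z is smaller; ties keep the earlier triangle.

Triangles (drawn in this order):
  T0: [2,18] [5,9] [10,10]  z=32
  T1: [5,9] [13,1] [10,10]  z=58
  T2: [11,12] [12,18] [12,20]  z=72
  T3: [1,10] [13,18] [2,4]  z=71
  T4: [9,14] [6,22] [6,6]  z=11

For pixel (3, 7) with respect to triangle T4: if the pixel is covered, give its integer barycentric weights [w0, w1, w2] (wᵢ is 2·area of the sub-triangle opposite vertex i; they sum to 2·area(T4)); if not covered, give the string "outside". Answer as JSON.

T0:
  2·area = 48
  edge (2, 18)→(5, 9): d=(3,-9) top-left  bias=+0
  edge (5, 9)→(10, 10): d=(5,1) right/bottom  bias=-1
  edge (10, 10)→(2, 18): d=(-8,8) right/bottom  bias=-1
    (3,1)@(7, 3): e=[0,-32,80] → ·  [on edge]
    (6,3)@(13, 7): e=[66,-18,0] → ·  [on edge]
    (2,4)@(5, 9): e=[0,0,48] → ·  [on edge]
    (5,4)@(11, 9): e=[54,-6,0] → ·  [on edge]
    (2,5)@(5, 11): e=[6,10,32] → #
    (3,5)@(7, 11): e=[24,8,16] → #
    (4,5)@(9, 11): e=[42,6,0] → ·  [on edge]
    (2,6)@(5, 13): e=[12,20,16] → #
    (3,6)@(7, 13): e=[30,18,0] → ·  [on edge]
    (1,7)@(3, 15): e=[0,32,16] → #  [on edge]
    (2,7)@(5, 15): e=[18,30,0] → ·  [on edge]
    (1,8)@(3, 17): e=[6,42,0] → ·  [on edge]
    (0,9)@(1, 19): e=[-6,54,0] → ·  [on edge]
    (0,10)@(1, 21): e=[0,64,-16] → ·  [on edge]
  covered (4 px):
    · · · · · · ·
    · · · · · · ·
    · · · · · · ·
    · · · · · · ·
    · · · · · · ·
    · · # # · · ·
    · · # · · · ·
    · # · · · · ·
    · · · · · · ·
    · · · · · · ·
    · · · · · · ·
T1:
  2·area = 48
  edge (5, 9)→(13, 1): d=(8,-8) top-left  bias=+0
  edge (13, 1)→(10, 10): d=(-3,9) right/bottom  bias=-1
  edge (10, 10)→(5, 9): d=(-5,-1) top-left  bias=+0
    (6,0)@(13, 1): e=[0,0,48] → ·  [on edge]
    (5,1)@(11, 3): e=[0,12,36] → #  [on edge]
    (6,1)@(13, 3): e=[16,-6,38] → ·
    (4,2)@(9, 5): e=[0,24,24] → #  [on edge]
    (6,2)@(13, 5): e=[32,-12,28] → ·
    (3,3)@(7, 7): e=[0,36,12] → #  [on edge]
    (5,3)@(11, 7): e=[32,0,16] → ·  [on edge]
    (2,4)@(5, 9): e=[0,48,0] → #  [on edge]
    (5,4)@(11, 9): e=[48,-6,6] → ·
    (1,5)@(3, 11): e=[0,60,-12] → ·  [on edge]
    (2,5)@(5, 11): e=[16,42,-10] → ·
    (3,5)@(7, 11): e=[32,24,-8] → ·
    (0,6)@(1, 13): e=[0,72,-24] → ·  [on edge]
    (4,6)@(9, 13): e=[64,0,-16] → ·  [on edge]
    (3,9)@(7, 19): e=[96,0,-48] → ·  [on edge]
  covered (8 px):
    · · · · · · ·
    · · · · · # ·
    · · · · # # ·
    · · · # # · ·
    · · # # # · ·
    · · · · · · ·
    · · · · · · ·
    · · · · · · ·
    · · · · · · ·
    · · · · · · ·
    · · · · · · ·
T2:
  2·area = 2
  edge (11, 12)→(12, 18): d=(1,6) right/bottom  bias=-1
  edge (12, 18)→(12, 20): d=(0,2) right/bottom  bias=-1
  edge (12, 20)→(11, 12): d=(-1,-8) top-left  bias=+0
  covered (0 px):
    · · · · · · ·
    · · · · · · ·
    · · · · · · ·
    · · · · · · ·
    · · · · · · ·
    · · · · · · ·
    · · · · · · ·
    · · · · · · ·
    · · · · · · ·
    · · · · · · ·
    · · · · · · ·
T3:
  2·area = 80  (B↔C swapped to make it positive)
  edge (1, 10)→(2, 4): d=(1,-6) top-left  bias=+0
  edge (2, 4)→(13, 18): d=(11,14) right/bottom  bias=-1
  edge (13, 18)→(1, 10): d=(-12,-8) top-left  bias=+0
    (1,3)@(3, 7): e=[9,19,52] → #
    (2,3)@(5, 7): e=[21,-9,68] → ·
    (1,4)@(3, 9): e=[11,41,28] → #
    (2,4)@(5, 9): e=[23,13,44] → #
    (3,4)@(7, 9): e=[35,-15,60] → ·
    (1,5)@(3, 11): e=[13,63,4] → #
    (3,5)@(7, 11): e=[37,7,36] → #
    (4,5)@(9, 11): e=[49,-21,52] → ·
    (1,6)@(3, 13): e=[15,85,-20] → ·
    (2,6)@(5, 13): e=[27,57,-4] → ·
    (3,6)@(7, 13): e=[39,29,12] → #
    (4,6)@(9, 13): e=[51,1,28] → #
  covered (9 px):
    · · · · · · ·
    · · · · · · ·
    · · · · · · ·
    · # · · · · ·
    · # # · · · ·
    · # # # · · ·
    · · · # # · ·
    · · · · # · ·
    · · · · · · ·
    · · · · · · ·
    · · · · · · ·
T4:
  2·area = 48
  edge (9, 14)→(6, 22): d=(-3,8) right/bottom  bias=-1
  edge (6, 22)→(6, 6): d=(0,-16) top-left  bias=+0
  edge (6, 6)→(9, 14): d=(3,8) right/bottom  bias=-1
    (3,4)@(7, 9): e=[31,16,1] → #
    (4,4)@(9, 9): e=[15,48,-15] → ·
    (3,5)@(7, 11): e=[25,16,7] → #
    (4,5)@(9, 11): e=[9,48,-9] → ·
    (3,6)@(7, 13): e=[19,16,13] → #
    (4,6)@(9, 13): e=[3,48,-3] → ·
    (3,7)@(7, 15): e=[13,16,19] → #
    (4,7)@(9, 15): e=[-3,48,3] → ·
    (3,8)@(7, 17): e=[7,16,25] → #
    (4,8)@(9, 17): e=[-9,48,9] → ·
    (3,9)@(7, 19): e=[1,16,31] → #
    (4,9)@(9, 19): e=[-15,48,15] → ·
  covered (6 px):
    · · · · · · ·
    · · · · · · ·
    · · · · · · ·
    · · · · · · ·
    · · · # · · ·
    · · · # · · ·
    · · · # · · ·
    · · · # · · ·
    · · · # · · ·
    · · · # · · ·
    · · · · · · ·

Answer: [16,19,13]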